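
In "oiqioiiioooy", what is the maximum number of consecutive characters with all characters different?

3

add o: [o] len 1
add i: [o, i] len 2
add q: [o, i, q] len 3
add i (repeat i, move left end past it): [q, i] len 2
add o: [q, i, o] len 3
add i (repeat i, move left end past it): [o, i] len 2
add i (repeat i, move left end past it): [i] len 1
add i (repeat i, move left end past it): [i] len 1
add o: [i, o] len 2
add o (repeat o, move left end past it): [o] len 1
add o (repeat o, move left end past it): [o] len 1
add y: [o, y] len 2
Longest all-distinct length: 3.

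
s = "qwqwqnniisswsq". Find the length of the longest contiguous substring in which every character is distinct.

[q] len 1
[q, w] len 2
[w, q] len 2
[q, w] len 2
[w, q] len 2
[w, q, n] len 3
[n] len 1
[n, i] len 2
[i] len 1
[i, s] len 2
[s] len 1
[s, w] len 2
[w, s] len 2
[w, s, q] len 3
Longest all-distinct length: 3.

3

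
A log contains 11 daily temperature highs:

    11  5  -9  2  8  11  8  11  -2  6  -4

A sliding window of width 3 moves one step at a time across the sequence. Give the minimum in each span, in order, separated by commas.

Sliding a size-3 window across the 11 values:
(11, 5, -9) → min -9
(5, -9, 2) → min -9
(-9, 2, 8) → min -9
(2, 8, 11) → min 2
(8, 11, 8) → min 8
(11, 8, 11) → min 8
(8, 11, -2) → min -2
(11, -2, 6) → min -2
(-2, 6, -4) → min -4

-9, -9, -9, 2, 8, 8, -2, -2, -4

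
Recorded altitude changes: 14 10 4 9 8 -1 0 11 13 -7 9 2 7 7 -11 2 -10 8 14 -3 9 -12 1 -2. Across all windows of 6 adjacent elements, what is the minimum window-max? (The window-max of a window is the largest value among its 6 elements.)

Window maxs for each of the 19 positions:
14 10 4 9 8 -1 → max 14
10 4 9 8 -1 0 → max 10
4 9 8 -1 0 11 → max 11
9 8 -1 0 11 13 → max 13
8 -1 0 11 13 -7 → max 13
-1 0 11 13 -7 9 → max 13
0 11 13 -7 9 2 → max 13
11 13 -7 9 2 7 → max 13
13 -7 9 2 7 7 → max 13
-7 9 2 7 7 -11 → max 9
9 2 7 7 -11 2 → max 9
2 7 7 -11 2 -10 → max 7
7 7 -11 2 -10 8 → max 8
7 -11 2 -10 8 14 → max 14
-11 2 -10 8 14 -3 → max 14
2 -10 8 14 -3 9 → max 14
-10 8 14 -3 9 -12 → max 14
8 14 -3 9 -12 1 → max 14
14 -3 9 -12 1 -2 → max 14
Minimum of these is 7.

7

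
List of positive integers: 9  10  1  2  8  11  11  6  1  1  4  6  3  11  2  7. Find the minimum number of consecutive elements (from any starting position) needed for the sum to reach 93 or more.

add 9: running sum 9 < 93
add 10: running sum 19 < 93
add 1: running sum 20 < 93
add 2: running sum 22 < 93
add 8: running sum 30 < 93
add 11: running sum 41 < 93
add 11: running sum 52 < 93
add 6: running sum 58 < 93
add 1: running sum 59 < 93
add 1: running sum 60 < 93
add 4: running sum 64 < 93
add 6: running sum 70 < 93
add 3: running sum 73 < 93
add 11: running sum 84 < 93
add 2: running sum 86 < 93
end 15: [9, 10, 1, 2, 8, 11, 11, 6, 1, 1, 4, 6, 3, 11, 2, 7] sum 93, len 16
Shortest qualifying length: 16.

16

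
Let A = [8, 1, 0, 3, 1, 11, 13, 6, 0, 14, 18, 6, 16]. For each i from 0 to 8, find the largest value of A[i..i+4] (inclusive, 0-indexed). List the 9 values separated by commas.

8, 11, 13, 13, 13, 14, 18, 18, 18

(8, 1, 0, 3, 1) → max 8
(1, 0, 3, 1, 11) → max 11
(0, 3, 1, 11, 13) → max 13
(3, 1, 11, 13, 6) → max 13
(1, 11, 13, 6, 0) → max 13
(11, 13, 6, 0, 14) → max 14
(13, 6, 0, 14, 18) → max 18
(6, 0, 14, 18, 6) → max 18
(0, 14, 18, 6, 16) → max 18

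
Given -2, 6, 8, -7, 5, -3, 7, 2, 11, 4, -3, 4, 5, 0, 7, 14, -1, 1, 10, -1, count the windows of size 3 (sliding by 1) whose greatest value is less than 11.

-2 6 8 → max 8  < 11 ✓
6 8 -7 → max 8  < 11 ✓
8 -7 5 → max 8  < 11 ✓
-7 5 -3 → max 5  < 11 ✓
5 -3 7 → max 7  < 11 ✓
-3 7 2 → max 7  < 11 ✓
7 2 11 → max 11
2 11 4 → max 11
11 4 -3 → max 11
4 -3 4 → max 4  < 11 ✓
-3 4 5 → max 5  < 11 ✓
4 5 0 → max 5  < 11 ✓
5 0 7 → max 7  < 11 ✓
0 7 14 → max 14
7 14 -1 → max 14
14 -1 1 → max 14
-1 1 10 → max 10  < 11 ✓
1 10 -1 → max 10  < 11 ✓
12 windows satisfy the condition.

12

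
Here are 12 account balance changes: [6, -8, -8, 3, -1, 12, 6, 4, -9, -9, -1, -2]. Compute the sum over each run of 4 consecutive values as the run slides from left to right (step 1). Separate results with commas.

-7, -14, 6, 20, 21, 13, -8, -15, -21

[6, -8, -8, 3] → sum -7
[-8, -8, 3, -1] → sum -14
[-8, 3, -1, 12] → sum 6
[3, -1, 12, 6] → sum 20
[-1, 12, 6, 4] → sum 21
[12, 6, 4, -9] → sum 13
[6, 4, -9, -9] → sum -8
[4, -9, -9, -1] → sum -15
[-9, -9, -1, -2] → sum -21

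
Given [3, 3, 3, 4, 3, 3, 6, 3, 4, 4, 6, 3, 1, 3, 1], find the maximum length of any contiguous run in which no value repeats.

4

add 3: [3] len 1
add 3 (repeat 3, move left end past it): [3] len 1
add 3 (repeat 3, move left end past it): [3] len 1
add 4: [3, 4] len 2
add 3 (repeat 3, move left end past it): [4, 3] len 2
add 3 (repeat 3, move left end past it): [3] len 1
add 6: [3, 6] len 2
add 3 (repeat 3, move left end past it): [6, 3] len 2
add 4: [6, 3, 4] len 3
add 4 (repeat 4, move left end past it): [4] len 1
add 6: [4, 6] len 2
add 3: [4, 6, 3] len 3
add 1: [4, 6, 3, 1] len 4
add 3 (repeat 3, move left end past it): [1, 3] len 2
add 1 (repeat 1, move left end past it): [3, 1] len 2
Longest all-distinct length: 4.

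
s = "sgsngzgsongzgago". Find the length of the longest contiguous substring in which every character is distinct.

add s: [s] len 1
add g: [s, g] len 2
add s (repeat s, move left end past it): [g, s] len 2
add n: [g, s, n] len 3
add g (repeat g, move left end past it): [s, n, g] len 3
add z: [s, n, g, z] len 4
add g (repeat g, move left end past it): [z, g] len 2
add s: [z, g, s] len 3
add o: [z, g, s, o] len 4
add n: [z, g, s, o, n] len 5
add g (repeat g, move left end past it): [s, o, n, g] len 4
add z: [s, o, n, g, z] len 5
add g (repeat g, move left end past it): [z, g] len 2
add a: [z, g, a] len 3
add g (repeat g, move left end past it): [a, g] len 2
add o: [a, g, o] len 3
Longest all-distinct length: 5.

5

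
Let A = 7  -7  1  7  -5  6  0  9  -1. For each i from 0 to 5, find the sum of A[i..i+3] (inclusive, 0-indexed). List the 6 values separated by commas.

[7, -7, 1, 7] → sum 8
[-7, 1, 7, -5] → sum -4
[1, 7, -5, 6] → sum 9
[7, -5, 6, 0] → sum 8
[-5, 6, 0, 9] → sum 10
[6, 0, 9, -1] → sum 14

8, -4, 9, 8, 10, 14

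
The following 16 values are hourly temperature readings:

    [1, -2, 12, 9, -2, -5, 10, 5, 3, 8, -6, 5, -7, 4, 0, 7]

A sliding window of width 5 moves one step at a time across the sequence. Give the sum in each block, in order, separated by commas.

18, 12, 24, 17, 11, 21, 20, 15, 3, 4, -4, 9

(1, -2, 12, 9, -2) → sum 18
(-2, 12, 9, -2, -5) → sum 12
(12, 9, -2, -5, 10) → sum 24
(9, -2, -5, 10, 5) → sum 17
(-2, -5, 10, 5, 3) → sum 11
(-5, 10, 5, 3, 8) → sum 21
(10, 5, 3, 8, -6) → sum 20
(5, 3, 8, -6, 5) → sum 15
(3, 8, -6, 5, -7) → sum 3
(8, -6, 5, -7, 4) → sum 4
(-6, 5, -7, 4, 0) → sum -4
(5, -7, 4, 0, 7) → sum 9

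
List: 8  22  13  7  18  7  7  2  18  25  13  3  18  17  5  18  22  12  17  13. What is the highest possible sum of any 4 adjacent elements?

(8, 22, 13, 7) → sum 50
(22, 13, 7, 18) → sum 60
(13, 7, 18, 7) → sum 45
(7, 18, 7, 7) → sum 39
(18, 7, 7, 2) → sum 34
(7, 7, 2, 18) → sum 34
(7, 2, 18, 25) → sum 52
(2, 18, 25, 13) → sum 58
(18, 25, 13, 3) → sum 59
(25, 13, 3, 18) → sum 59
(13, 3, 18, 17) → sum 51
(3, 18, 17, 5) → sum 43
(18, 17, 5, 18) → sum 58
(17, 5, 18, 22) → sum 62
(5, 18, 22, 12) → sum 57
(18, 22, 12, 17) → sum 69
(22, 12, 17, 13) → sum 64
Highest of these is 69.

69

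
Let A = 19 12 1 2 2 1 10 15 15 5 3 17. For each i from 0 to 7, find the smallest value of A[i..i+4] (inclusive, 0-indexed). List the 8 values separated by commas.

[19, 12, 1, 2, 2] → min 1
[12, 1, 2, 2, 1] → min 1
[1, 2, 2, 1, 10] → min 1
[2, 2, 1, 10, 15] → min 1
[2, 1, 10, 15, 15] → min 1
[1, 10, 15, 15, 5] → min 1
[10, 15, 15, 5, 3] → min 3
[15, 15, 5, 3, 17] → min 3

1, 1, 1, 1, 1, 1, 3, 3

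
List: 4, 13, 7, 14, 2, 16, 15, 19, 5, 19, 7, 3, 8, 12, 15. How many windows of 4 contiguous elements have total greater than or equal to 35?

10

4 13 7 14 → sum 38  ≥ 35 ✓
13 7 14 2 → sum 36  ≥ 35 ✓
7 14 2 16 → sum 39  ≥ 35 ✓
14 2 16 15 → sum 47  ≥ 35 ✓
2 16 15 19 → sum 52  ≥ 35 ✓
16 15 19 5 → sum 55  ≥ 35 ✓
15 19 5 19 → sum 58  ≥ 35 ✓
19 5 19 7 → sum 50  ≥ 35 ✓
5 19 7 3 → sum 34
19 7 3 8 → sum 37  ≥ 35 ✓
7 3 8 12 → sum 30
3 8 12 15 → sum 38  ≥ 35 ✓
10 windows satisfy the condition.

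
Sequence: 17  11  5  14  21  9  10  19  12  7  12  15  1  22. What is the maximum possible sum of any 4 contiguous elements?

(17, 11, 5, 14) → sum 47
(11, 5, 14, 21) → sum 51
(5, 14, 21, 9) → sum 49
(14, 21, 9, 10) → sum 54
(21, 9, 10, 19) → sum 59
(9, 10, 19, 12) → sum 50
(10, 19, 12, 7) → sum 48
(19, 12, 7, 12) → sum 50
(12, 7, 12, 15) → sum 46
(7, 12, 15, 1) → sum 35
(12, 15, 1, 22) → sum 50
Maximum of these is 59.

59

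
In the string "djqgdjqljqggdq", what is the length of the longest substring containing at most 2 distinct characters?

3

Extend right; when distinct count exceeds 2, shrink from the left:
add d: window [d] (1 distinct), len 1
add j: window [d, j] (2 distinct), len 2
add q: window [j, q] (2 distinct), len 2
add g: window [q, g] (2 distinct), len 2
add d: window [g, d] (2 distinct), len 2
add j: window [d, j] (2 distinct), len 2
add q: window [j, q] (2 distinct), len 2
add l: window [q, l] (2 distinct), len 2
add j: window [l, j] (2 distinct), len 2
add q: window [j, q] (2 distinct), len 2
add g: window [q, g] (2 distinct), len 2
add g: window [q, g, g] (2 distinct), len 3
add d: window [g, g, d] (2 distinct), len 3
add q: window [d, q] (2 distinct), len 2
Longest length with ≤2 distinct: 3.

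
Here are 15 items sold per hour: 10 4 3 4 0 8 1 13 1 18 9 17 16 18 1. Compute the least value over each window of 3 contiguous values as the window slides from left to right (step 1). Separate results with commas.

[10, 4, 3] → min 3
[4, 3, 4] → min 3
[3, 4, 0] → min 0
[4, 0, 8] → min 0
[0, 8, 1] → min 0
[8, 1, 13] → min 1
[1, 13, 1] → min 1
[13, 1, 18] → min 1
[1, 18, 9] → min 1
[18, 9, 17] → min 9
[9, 17, 16] → min 9
[17, 16, 18] → min 16
[16, 18, 1] → min 1

3, 3, 0, 0, 0, 1, 1, 1, 1, 9, 9, 16, 1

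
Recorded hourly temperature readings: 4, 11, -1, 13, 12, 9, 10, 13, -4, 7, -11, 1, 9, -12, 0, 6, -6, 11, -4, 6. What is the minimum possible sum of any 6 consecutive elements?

-10

Each size-6 window and its sum:
(4, 11, -1, 13, 12, 9) → sum 48
(11, -1, 13, 12, 9, 10) → sum 54
(-1, 13, 12, 9, 10, 13) → sum 56
(13, 12, 9, 10, 13, -4) → sum 53
(12, 9, 10, 13, -4, 7) → sum 47
(9, 10, 13, -4, 7, -11) → sum 24
(10, 13, -4, 7, -11, 1) → sum 16
(13, -4, 7, -11, 1, 9) → sum 15
(-4, 7, -11, 1, 9, -12) → sum -10
(7, -11, 1, 9, -12, 0) → sum -6
(-11, 1, 9, -12, 0, 6) → sum -7
(1, 9, -12, 0, 6, -6) → sum -2
(9, -12, 0, 6, -6, 11) → sum 8
(-12, 0, 6, -6, 11, -4) → sum -5
(0, 6, -6, 11, -4, 6) → sum 13
Minimum of these is -10.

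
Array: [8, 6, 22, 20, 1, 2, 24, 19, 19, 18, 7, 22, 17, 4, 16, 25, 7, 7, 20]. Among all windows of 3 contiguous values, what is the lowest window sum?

Window sums for each of the 17 positions:
[8, 6, 22] → sum 36
[6, 22, 20] → sum 48
[22, 20, 1] → sum 43
[20, 1, 2] → sum 23
[1, 2, 24] → sum 27
[2, 24, 19] → sum 45
[24, 19, 19] → sum 62
[19, 19, 18] → sum 56
[19, 18, 7] → sum 44
[18, 7, 22] → sum 47
[7, 22, 17] → sum 46
[22, 17, 4] → sum 43
[17, 4, 16] → sum 37
[4, 16, 25] → sum 45
[16, 25, 7] → sum 48
[25, 7, 7] → sum 39
[7, 7, 20] → sum 34
Lowest of these is 23.

23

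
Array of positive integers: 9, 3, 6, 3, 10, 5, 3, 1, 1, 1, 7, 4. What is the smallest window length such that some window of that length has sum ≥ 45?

add 9: running sum 9 < 45
add 3: running sum 12 < 45
add 6: running sum 18 < 45
add 3: running sum 21 < 45
add 10: running sum 31 < 45
add 5: running sum 36 < 45
add 3: running sum 39 < 45
add 1: running sum 40 < 45
add 1: running sum 41 < 45
add 1: running sum 42 < 45
add 7: shortest ending here [9, 3, 6, 3, 10, 5, 3, 1, 1, 1, 7] sum 49, len 11
add 4: shortest ending here [9, 3, 6, 3, 10, 5, 3, 1, 1, 1, 7, 4] sum 53, len 12
Shortest qualifying length: 11.

11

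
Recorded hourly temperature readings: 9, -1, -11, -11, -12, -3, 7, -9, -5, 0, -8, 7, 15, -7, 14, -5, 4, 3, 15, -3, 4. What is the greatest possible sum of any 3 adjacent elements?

22

(9, -1, -11) → sum -3
(-1, -11, -11) → sum -23
(-11, -11, -12) → sum -34
(-11, -12, -3) → sum -26
(-12, -3, 7) → sum -8
(-3, 7, -9) → sum -5
(7, -9, -5) → sum -7
(-9, -5, 0) → sum -14
(-5, 0, -8) → sum -13
(0, -8, 7) → sum -1
(-8, 7, 15) → sum 14
(7, 15, -7) → sum 15
(15, -7, 14) → sum 22
(-7, 14, -5) → sum 2
(14, -5, 4) → sum 13
(-5, 4, 3) → sum 2
(4, 3, 15) → sum 22
(3, 15, -3) → sum 15
(15, -3, 4) → sum 16
Greatest of these is 22.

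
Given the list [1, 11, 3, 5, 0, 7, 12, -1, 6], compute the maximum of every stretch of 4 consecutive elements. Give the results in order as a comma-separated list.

Sliding a size-4 window across the 9 values:
[1, 11, 3, 5] → max 11
[11, 3, 5, 0] → max 11
[3, 5, 0, 7] → max 7
[5, 0, 7, 12] → max 12
[0, 7, 12, -1] → max 12
[7, 12, -1, 6] → max 12

11, 11, 7, 12, 12, 12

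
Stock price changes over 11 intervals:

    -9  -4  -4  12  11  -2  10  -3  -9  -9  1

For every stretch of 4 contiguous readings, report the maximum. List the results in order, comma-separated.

12, 12, 12, 12, 11, 10, 10, 1

[-9, -4, -4, 12] → max 12
[-4, -4, 12, 11] → max 12
[-4, 12, 11, -2] → max 12
[12, 11, -2, 10] → max 12
[11, -2, 10, -3] → max 11
[-2, 10, -3, -9] → max 10
[10, -3, -9, -9] → max 10
[-3, -9, -9, 1] → max 1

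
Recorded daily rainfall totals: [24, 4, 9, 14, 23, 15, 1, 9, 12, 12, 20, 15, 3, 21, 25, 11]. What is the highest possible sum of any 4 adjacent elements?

(24, 4, 9, 14) → sum 51
(4, 9, 14, 23) → sum 50
(9, 14, 23, 15) → sum 61
(14, 23, 15, 1) → sum 53
(23, 15, 1, 9) → sum 48
(15, 1, 9, 12) → sum 37
(1, 9, 12, 12) → sum 34
(9, 12, 12, 20) → sum 53
(12, 12, 20, 15) → sum 59
(12, 20, 15, 3) → sum 50
(20, 15, 3, 21) → sum 59
(15, 3, 21, 25) → sum 64
(3, 21, 25, 11) → sum 60
Highest of these is 64.

64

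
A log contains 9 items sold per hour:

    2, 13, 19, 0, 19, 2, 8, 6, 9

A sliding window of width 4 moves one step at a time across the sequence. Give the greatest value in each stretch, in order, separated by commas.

2 13 19 0 → max 19
13 19 0 19 → max 19
19 0 19 2 → max 19
0 19 2 8 → max 19
19 2 8 6 → max 19
2 8 6 9 → max 9

19, 19, 19, 19, 19, 9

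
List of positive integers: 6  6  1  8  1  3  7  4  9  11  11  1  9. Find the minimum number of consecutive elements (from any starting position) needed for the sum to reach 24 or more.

add 6: running sum 6 < 24
add 6: running sum 12 < 24
add 1: running sum 13 < 24
add 8: running sum 21 < 24
add 1: running sum 22 < 24
add 3: shortest ending here [6, 6, 1, 8, 1, 3] sum 25, len 6
add 7: shortest ending here [6, 1, 8, 1, 3, 7] sum 26, len 6
add 4: shortest ending here [1, 8, 1, 3, 7, 4] sum 24, len 6
add 9: shortest ending here [1, 3, 7, 4, 9] sum 24, len 5
add 11: shortest ending here [4, 9, 11] sum 24, len 3
add 11: shortest ending here [9, 11, 11] sum 31, len 3
add 1: shortest ending here [9, 11, 11, 1] sum 32, len 4
add 9: shortest ending here [11, 11, 1, 9] sum 32, len 4
Shortest qualifying length: 3.

3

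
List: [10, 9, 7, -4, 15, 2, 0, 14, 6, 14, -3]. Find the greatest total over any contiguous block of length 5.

37

(10, 9, 7, -4, 15) → sum 37
(9, 7, -4, 15, 2) → sum 29
(7, -4, 15, 2, 0) → sum 20
(-4, 15, 2, 0, 14) → sum 27
(15, 2, 0, 14, 6) → sum 37
(2, 0, 14, 6, 14) → sum 36
(0, 14, 6, 14, -3) → sum 31
Greatest of these is 37.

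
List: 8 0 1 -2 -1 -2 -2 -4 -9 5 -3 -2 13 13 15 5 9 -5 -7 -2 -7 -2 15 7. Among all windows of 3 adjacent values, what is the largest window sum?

41

Each size-3 window and its sum:
(8, 0, 1) → sum 9
(0, 1, -2) → sum -1
(1, -2, -1) → sum -2
(-2, -1, -2) → sum -5
(-1, -2, -2) → sum -5
(-2, -2, -4) → sum -8
(-2, -4, -9) → sum -15
(-4, -9, 5) → sum -8
(-9, 5, -3) → sum -7
(5, -3, -2) → sum 0
(-3, -2, 13) → sum 8
(-2, 13, 13) → sum 24
(13, 13, 15) → sum 41
(13, 15, 5) → sum 33
(15, 5, 9) → sum 29
(5, 9, -5) → sum 9
(9, -5, -7) → sum -3
(-5, -7, -2) → sum -14
(-7, -2, -7) → sum -16
(-2, -7, -2) → sum -11
(-7, -2, 15) → sum 6
(-2, 15, 7) → sum 20
Largest of these is 41.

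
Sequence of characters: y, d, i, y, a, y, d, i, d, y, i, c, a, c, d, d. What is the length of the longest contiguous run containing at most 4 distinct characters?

add y: window [y] (1 distinct), len 1
add d: window [y, d] (2 distinct), len 2
add i: window [y, d, i] (3 distinct), len 3
add y: window [y, d, i, y] (3 distinct), len 4
add a: window [y, d, i, y, a] (4 distinct), len 5
add y: window [y, d, i, y, a, y] (4 distinct), len 6
add d: window [y, d, i, y, a, y, d] (4 distinct), len 7
add i: window [y, d, i, y, a, y, d, i] (4 distinct), len 8
add d: window [y, d, i, y, a, y, d, i, d] (4 distinct), len 9
add y: window [y, d, i, y, a, y, d, i, d, y] (4 distinct), len 10
add i: window [y, d, i, y, a, y, d, i, d, y, i] (4 distinct), len 11
add c: window [y, d, i, d, y, i, c] (4 distinct), len 7
add a: window [y, i, c, a] (4 distinct), len 4
add c: window [y, i, c, a, c] (4 distinct), len 5
add d: window [i, c, a, c, d] (4 distinct), len 5
add d: window [i, c, a, c, d, d] (4 distinct), len 6
Longest length with ≤4 distinct: 11.

11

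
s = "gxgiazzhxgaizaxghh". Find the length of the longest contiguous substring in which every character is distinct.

6

add g: [g] len 1
add x: [g, x] len 2
add g (repeat g, move left end past it): [x, g] len 2
add i: [x, g, i] len 3
add a: [x, g, i, a] len 4
add z: [x, g, i, a, z] len 5
add z (repeat z, move left end past it): [z] len 1
add h: [z, h] len 2
add x: [z, h, x] len 3
add g: [z, h, x, g] len 4
add a: [z, h, x, g, a] len 5
add i: [z, h, x, g, a, i] len 6
add z (repeat z, move left end past it): [h, x, g, a, i, z] len 6
add a (repeat a, move left end past it): [i, z, a] len 3
add x: [i, z, a, x] len 4
add g: [i, z, a, x, g] len 5
add h: [i, z, a, x, g, h] len 6
add h (repeat h, move left end past it): [h] len 1
Longest all-distinct length: 6.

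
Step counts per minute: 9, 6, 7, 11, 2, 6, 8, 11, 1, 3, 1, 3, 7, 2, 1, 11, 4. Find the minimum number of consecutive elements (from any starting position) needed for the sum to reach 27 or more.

add 9: running sum 9 < 27
add 6: running sum 15 < 27
add 7: running sum 22 < 27
add 11: shortest ending here [9, 6, 7, 11] sum 33, len 4
add 2: shortest ending here [9, 6, 7, 11, 2] sum 35, len 5
add 6: shortest ending here [6, 7, 11, 2, 6] sum 32, len 5
add 8: shortest ending here [11, 2, 6, 8] sum 27, len 4
add 11: shortest ending here [2, 6, 8, 11] sum 27, len 4
add 1: shortest ending here [2, 6, 8, 11, 1] sum 28, len 5
add 3: shortest ending here [6, 8, 11, 1, 3] sum 29, len 5
add 1: shortest ending here [6, 8, 11, 1, 3, 1] sum 30, len 6
add 3: shortest ending here [8, 11, 1, 3, 1, 3] sum 27, len 6
add 7: shortest ending here [8, 11, 1, 3, 1, 3, 7] sum 34, len 7
add 2: shortest ending here [11, 1, 3, 1, 3, 7, 2] sum 28, len 7
add 1: shortest ending here [11, 1, 3, 1, 3, 7, 2, 1] sum 29, len 8
add 11: shortest ending here [3, 1, 3, 7, 2, 1, 11] sum 28, len 7
add 4: shortest ending here [3, 7, 2, 1, 11, 4] sum 28, len 6
Shortest qualifying length: 4.

4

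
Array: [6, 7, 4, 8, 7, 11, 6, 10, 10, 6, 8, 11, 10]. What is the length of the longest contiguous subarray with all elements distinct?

[6] len 1
[6, 7] len 2
[6, 7, 4] len 3
[6, 7, 4, 8] len 4
[4, 8, 7] len 3
[4, 8, 7, 11] len 4
[4, 8, 7, 11, 6] len 5
[4, 8, 7, 11, 6, 10] len 6
[10] len 1
[10, 6] len 2
[10, 6, 8] len 3
[10, 6, 8, 11] len 4
[6, 8, 11, 10] len 4
Longest all-distinct length: 6.

6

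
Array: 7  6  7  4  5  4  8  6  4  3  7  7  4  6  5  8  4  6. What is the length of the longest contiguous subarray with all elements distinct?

5

add 7: [7] len 1
add 6: [7, 6] len 2
add 7 (repeat 7, move left end past it): [6, 7] len 2
add 4: [6, 7, 4] len 3
add 5: [6, 7, 4, 5] len 4
add 4 (repeat 4, move left end past it): [5, 4] len 2
add 8: [5, 4, 8] len 3
add 6: [5, 4, 8, 6] len 4
add 4 (repeat 4, move left end past it): [8, 6, 4] len 3
add 3: [8, 6, 4, 3] len 4
add 7: [8, 6, 4, 3, 7] len 5
add 7 (repeat 7, move left end past it): [7] len 1
add 4: [7, 4] len 2
add 6: [7, 4, 6] len 3
add 5: [7, 4, 6, 5] len 4
add 8: [7, 4, 6, 5, 8] len 5
add 4 (repeat 4, move left end past it): [6, 5, 8, 4] len 4
add 6 (repeat 6, move left end past it): [5, 8, 4, 6] len 4
Longest all-distinct length: 5.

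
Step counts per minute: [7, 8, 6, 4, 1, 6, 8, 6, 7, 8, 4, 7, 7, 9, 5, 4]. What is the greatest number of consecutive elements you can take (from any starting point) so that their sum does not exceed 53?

Extend to the right; shrink from the left whenever the sum exceeds 53:
→ 7: sum 7, len 1
→ 8: sum 15, len 2
→ 6: sum 21, len 3
→ 4: sum 25, len 4
→ 1: sum 26, len 5
→ 6: sum 32, len 6
→ 8: sum 40, len 7
→ 6: sum 46, len 8
→ 7: sum 53, len 9
→ 8 (dropped 7, 8): sum 46, len 8
→ 4: sum 50, len 9
→ 7 (dropped 6): sum 51, len 9
→ 7 (dropped 4, 1): sum 53, len 8
→ 9 (dropped 6, 8): sum 48, len 7
→ 5: sum 53, len 8
→ 4 (dropped 6): sum 51, len 8
Longest length seen: 9.

9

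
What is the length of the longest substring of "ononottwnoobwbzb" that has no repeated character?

4

add o: [o] len 1
add n: [o, n] len 2
add o (repeat o, move left end past it): [n, o] len 2
add n (repeat n, move left end past it): [o, n] len 2
add o (repeat o, move left end past it): [n, o] len 2
add t: [n, o, t] len 3
add t (repeat t, move left end past it): [t] len 1
add w: [t, w] len 2
add n: [t, w, n] len 3
add o: [t, w, n, o] len 4
add o (repeat o, move left end past it): [o] len 1
add b: [o, b] len 2
add w: [o, b, w] len 3
add b (repeat b, move left end past it): [w, b] len 2
add z: [w, b, z] len 3
add b (repeat b, move left end past it): [z, b] len 2
Longest all-distinct length: 4.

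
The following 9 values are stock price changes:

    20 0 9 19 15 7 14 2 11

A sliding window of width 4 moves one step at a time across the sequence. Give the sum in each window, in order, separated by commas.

48, 43, 50, 55, 38, 34

(20, 0, 9, 19) → sum 48
(0, 9, 19, 15) → sum 43
(9, 19, 15, 7) → sum 50
(19, 15, 7, 14) → sum 55
(15, 7, 14, 2) → sum 38
(7, 14, 2, 11) → sum 34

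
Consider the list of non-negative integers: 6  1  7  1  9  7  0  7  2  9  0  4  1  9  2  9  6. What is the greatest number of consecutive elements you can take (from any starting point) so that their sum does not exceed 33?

8

add 6: [6] sum 6, len 1
add 1: [6, 1] sum 7, len 2
add 7: [6, 1, 7] sum 14, len 3
add 1: [6, 1, 7, 1] sum 15, len 4
add 9: [6, 1, 7, 1, 9] sum 24, len 5
add 7: [6, 1, 7, 1, 9, 7] sum 31, len 6
add 0: [6, 1, 7, 1, 9, 7, 0] sum 31, len 7
add 7: [1, 7, 1, 9, 7, 0, 7] sum 32, len 7
add 2: [7, 1, 9, 7, 0, 7, 2] sum 33, len 7
add 9: [7, 0, 7, 2, 9] sum 25, len 5
add 0: [7, 0, 7, 2, 9, 0] sum 25, len 6
add 4: [7, 0, 7, 2, 9, 0, 4] sum 29, len 7
add 1: [7, 0, 7, 2, 9, 0, 4, 1] sum 30, len 8
add 9: [0, 7, 2, 9, 0, 4, 1, 9] sum 32, len 8
add 2: [2, 9, 0, 4, 1, 9, 2] sum 27, len 7
add 9: [0, 4, 1, 9, 2, 9] sum 25, len 6
add 6: [0, 4, 1, 9, 2, 9, 6] sum 31, len 7
Longest length seen: 8.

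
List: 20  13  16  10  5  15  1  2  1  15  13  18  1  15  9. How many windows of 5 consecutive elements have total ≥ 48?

6

20 13 16 10 5 → sum 64  ≥ 48 ✓
13 16 10 5 15 → sum 59  ≥ 48 ✓
16 10 5 15 1 → sum 47
10 5 15 1 2 → sum 33
5 15 1 2 1 → sum 24
15 1 2 1 15 → sum 34
1 2 1 15 13 → sum 32
2 1 15 13 18 → sum 49  ≥ 48 ✓
1 15 13 18 1 → sum 48  ≥ 48 ✓
15 13 18 1 15 → sum 62  ≥ 48 ✓
13 18 1 15 9 → sum 56  ≥ 48 ✓
6 windows satisfy the condition.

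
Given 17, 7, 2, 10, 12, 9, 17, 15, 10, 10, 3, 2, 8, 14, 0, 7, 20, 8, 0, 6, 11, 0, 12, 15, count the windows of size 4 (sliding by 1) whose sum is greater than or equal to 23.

(17, 7, 2, 10) → sum 36  ≥ 23 ✓
(7, 2, 10, 12) → sum 31  ≥ 23 ✓
(2, 10, 12, 9) → sum 33  ≥ 23 ✓
(10, 12, 9, 17) → sum 48  ≥ 23 ✓
(12, 9, 17, 15) → sum 53  ≥ 23 ✓
(9, 17, 15, 10) → sum 51  ≥ 23 ✓
(17, 15, 10, 10) → sum 52  ≥ 23 ✓
(15, 10, 10, 3) → sum 38  ≥ 23 ✓
(10, 10, 3, 2) → sum 25  ≥ 23 ✓
(10, 3, 2, 8) → sum 23  ≥ 23 ✓
(3, 2, 8, 14) → sum 27  ≥ 23 ✓
(2, 8, 14, 0) → sum 24  ≥ 23 ✓
(8, 14, 0, 7) → sum 29  ≥ 23 ✓
(14, 0, 7, 20) → sum 41  ≥ 23 ✓
(0, 7, 20, 8) → sum 35  ≥ 23 ✓
(7, 20, 8, 0) → sum 35  ≥ 23 ✓
(20, 8, 0, 6) → sum 34  ≥ 23 ✓
(8, 0, 6, 11) → sum 25  ≥ 23 ✓
(0, 6, 11, 0) → sum 17
(6, 11, 0, 12) → sum 29  ≥ 23 ✓
(11, 0, 12, 15) → sum 38  ≥ 23 ✓
20 windows satisfy the condition.

20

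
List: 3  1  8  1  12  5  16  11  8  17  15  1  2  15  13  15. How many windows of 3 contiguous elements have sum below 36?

[3, 1, 8] → sum 12  < 36 ✓
[1, 8, 1] → sum 10  < 36 ✓
[8, 1, 12] → sum 21  < 36 ✓
[1, 12, 5] → sum 18  < 36 ✓
[12, 5, 16] → sum 33  < 36 ✓
[5, 16, 11] → sum 32  < 36 ✓
[16, 11, 8] → sum 35  < 36 ✓
[11, 8, 17] → sum 36
[8, 17, 15] → sum 40
[17, 15, 1] → sum 33  < 36 ✓
[15, 1, 2] → sum 18  < 36 ✓
[1, 2, 15] → sum 18  < 36 ✓
[2, 15, 13] → sum 30  < 36 ✓
[15, 13, 15] → sum 43
11 windows satisfy the condition.

11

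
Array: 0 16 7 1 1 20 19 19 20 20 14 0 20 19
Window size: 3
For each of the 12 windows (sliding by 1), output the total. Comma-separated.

23, 24, 9, 22, 40, 58, 58, 59, 54, 34, 34, 39

Sliding a size-3 window across the 14 values:
[0, 16, 7] → sum 23
[16, 7, 1] → sum 24
[7, 1, 1] → sum 9
[1, 1, 20] → sum 22
[1, 20, 19] → sum 40
[20, 19, 19] → sum 58
[19, 19, 20] → sum 58
[19, 20, 20] → sum 59
[20, 20, 14] → sum 54
[20, 14, 0] → sum 34
[14, 0, 20] → sum 34
[0, 20, 19] → sum 39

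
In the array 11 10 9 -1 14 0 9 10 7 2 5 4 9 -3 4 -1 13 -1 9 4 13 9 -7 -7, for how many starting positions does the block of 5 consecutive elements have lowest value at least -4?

[11, 10, 9, -1, 14] → min -1  ≥ -4 ✓
[10, 9, -1, 14, 0] → min -1  ≥ -4 ✓
[9, -1, 14, 0, 9] → min -1  ≥ -4 ✓
[-1, 14, 0, 9, 10] → min -1  ≥ -4 ✓
[14, 0, 9, 10, 7] → min 0  ≥ -4 ✓
[0, 9, 10, 7, 2] → min 0  ≥ -4 ✓
[9, 10, 7, 2, 5] → min 2  ≥ -4 ✓
[10, 7, 2, 5, 4] → min 2  ≥ -4 ✓
[7, 2, 5, 4, 9] → min 2  ≥ -4 ✓
[2, 5, 4, 9, -3] → min -3  ≥ -4 ✓
[5, 4, 9, -3, 4] → min -3  ≥ -4 ✓
[4, 9, -3, 4, -1] → min -3  ≥ -4 ✓
[9, -3, 4, -1, 13] → min -3  ≥ -4 ✓
[-3, 4, -1, 13, -1] → min -3  ≥ -4 ✓
[4, -1, 13, -1, 9] → min -1  ≥ -4 ✓
[-1, 13, -1, 9, 4] → min -1  ≥ -4 ✓
[13, -1, 9, 4, 13] → min -1  ≥ -4 ✓
[-1, 9, 4, 13, 9] → min -1  ≥ -4 ✓
[9, 4, 13, 9, -7] → min -7
[4, 13, 9, -7, -7] → min -7
18 windows satisfy the condition.

18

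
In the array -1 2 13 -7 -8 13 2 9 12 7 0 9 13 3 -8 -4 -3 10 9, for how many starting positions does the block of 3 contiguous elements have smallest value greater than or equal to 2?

(-1, 2, 13) → min -1
(2, 13, -7) → min -7
(13, -7, -8) → min -8
(-7, -8, 13) → min -8
(-8, 13, 2) → min -8
(13, 2, 9) → min 2  ≥ 2 ✓
(2, 9, 12) → min 2  ≥ 2 ✓
(9, 12, 7) → min 7  ≥ 2 ✓
(12, 7, 0) → min 0
(7, 0, 9) → min 0
(0, 9, 13) → min 0
(9, 13, 3) → min 3  ≥ 2 ✓
(13, 3, -8) → min -8
(3, -8, -4) → min -8
(-8, -4, -3) → min -8
(-4, -3, 10) → min -4
(-3, 10, 9) → min -3
4 windows satisfy the condition.

4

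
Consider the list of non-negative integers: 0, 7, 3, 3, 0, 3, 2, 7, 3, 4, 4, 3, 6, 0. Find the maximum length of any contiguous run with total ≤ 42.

→ 0: sum 0, len 1
→ 7: sum 7, len 2
→ 3: sum 10, len 3
→ 3: sum 13, len 4
→ 0: sum 13, len 5
→ 3: sum 16, len 6
→ 2: sum 18, len 7
→ 7: sum 25, len 8
→ 3: sum 28, len 9
→ 4: sum 32, len 10
→ 4: sum 36, len 11
→ 3: sum 39, len 12
→ 6 (dropped 0, 7): sum 38, len 11
→ 0: sum 38, len 12
Longest length seen: 12.

12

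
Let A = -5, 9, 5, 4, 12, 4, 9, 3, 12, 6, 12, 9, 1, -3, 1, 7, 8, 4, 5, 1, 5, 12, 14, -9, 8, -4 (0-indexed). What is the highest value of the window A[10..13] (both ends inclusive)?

Elements at indices 10..13: 12, 9, 1, -3
max(12, 9, 1, -3) = 12

12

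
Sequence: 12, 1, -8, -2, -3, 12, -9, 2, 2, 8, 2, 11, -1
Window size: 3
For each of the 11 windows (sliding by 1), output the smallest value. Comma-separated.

-8, -8, -8, -3, -9, -9, -9, 2, 2, 2, -1

12 1 -8 → min -8
1 -8 -2 → min -8
-8 -2 -3 → min -8
-2 -3 12 → min -3
-3 12 -9 → min -9
12 -9 2 → min -9
-9 2 2 → min -9
2 2 8 → min 2
2 8 2 → min 2
8 2 11 → min 2
2 11 -1 → min -1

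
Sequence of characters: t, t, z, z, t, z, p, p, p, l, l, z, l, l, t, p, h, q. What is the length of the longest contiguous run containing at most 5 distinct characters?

17

Extend right; when distinct count exceeds 5, shrink from the left:
[t] 1 distinct, len 1
[t, t] 1 distinct, len 2
[t, t, z] 2 distinct, len 3
[t, t, z, z] 2 distinct, len 4
[t, t, z, z, t] 2 distinct, len 5
[t, t, z, z, t, z] 2 distinct, len 6
[t, t, z, z, t, z, p] 3 distinct, len 7
[t, t, z, z, t, z, p, p] 3 distinct, len 8
[t, t, z, z, t, z, p, p, p] 3 distinct, len 9
[t, t, z, z, t, z, p, p, p, l] 4 distinct, len 10
[t, t, z, z, t, z, p, p, p, l, l] 4 distinct, len 11
[t, t, z, z, t, z, p, p, p, l, l, z] 4 distinct, len 12
[t, t, z, z, t, z, p, p, p, l, l, z, l] 4 distinct, len 13
[t, t, z, z, t, z, p, p, p, l, l, z, l, l] 4 distinct, len 14
[t, t, z, z, t, z, p, p, p, l, l, z, l, l, t] 4 distinct, len 15
[t, t, z, z, t, z, p, p, p, l, l, z, l, l, t, p] 4 distinct, len 16
[t, t, z, z, t, z, p, p, p, l, l, z, l, l, t, p, h] 5 distinct, len 17
[l, l, t, p, h, q] 5 distinct, len 6
Longest length with ≤5 distinct: 17.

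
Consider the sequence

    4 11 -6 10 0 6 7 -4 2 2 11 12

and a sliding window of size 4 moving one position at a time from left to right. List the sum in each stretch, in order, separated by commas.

Sliding a size-4 window across the 12 values:
4 11 -6 10 → sum 19
11 -6 10 0 → sum 15
-6 10 0 6 → sum 10
10 0 6 7 → sum 23
0 6 7 -4 → sum 9
6 7 -4 2 → sum 11
7 -4 2 2 → sum 7
-4 2 2 11 → sum 11
2 2 11 12 → sum 27

19, 15, 10, 23, 9, 11, 7, 11, 27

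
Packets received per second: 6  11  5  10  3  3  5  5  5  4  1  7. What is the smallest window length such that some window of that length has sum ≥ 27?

add 6: running sum 6 < 27
add 11: running sum 17 < 27
add 5: running sum 22 < 27
end 3: [6, 11, 5, 10] sum 32, len 4
end 4: [11, 5, 10, 3] sum 29, len 4
end 5: [11, 5, 10, 3, 3] sum 32, len 5
end 6: [11, 5, 10, 3, 3, 5] sum 37, len 6
end 7: [5, 10, 3, 3, 5, 5] sum 31, len 6
end 8: [10, 3, 3, 5, 5, 5] sum 31, len 6
end 9: [10, 3, 3, 5, 5, 5, 4] sum 35, len 7
end 10: [10, 3, 3, 5, 5, 5, 4, 1] sum 36, len 8
end 11: [5, 5, 5, 4, 1, 7] sum 27, len 6
Shortest qualifying length: 4.

4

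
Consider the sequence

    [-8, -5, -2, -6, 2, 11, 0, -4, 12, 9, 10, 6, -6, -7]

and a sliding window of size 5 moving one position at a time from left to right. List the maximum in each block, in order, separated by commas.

2, 11, 11, 11, 12, 12, 12, 12, 12, 10

[-8, -5, -2, -6, 2] → max 2
[-5, -2, -6, 2, 11] → max 11
[-2, -6, 2, 11, 0] → max 11
[-6, 2, 11, 0, -4] → max 11
[2, 11, 0, -4, 12] → max 12
[11, 0, -4, 12, 9] → max 12
[0, -4, 12, 9, 10] → max 12
[-4, 12, 9, 10, 6] → max 12
[12, 9, 10, 6, -6] → max 12
[9, 10, 6, -6, -7] → max 10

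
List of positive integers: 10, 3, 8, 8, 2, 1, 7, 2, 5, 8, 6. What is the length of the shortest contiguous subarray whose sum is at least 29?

4

add 10: running sum 10 < 29
add 3: running sum 13 < 29
add 8: running sum 21 < 29
end 3: [10, 3, 8, 8] sum 29, len 4
end 4: [10, 3, 8, 8, 2] sum 31, len 5
end 5: [10, 3, 8, 8, 2, 1] sum 32, len 6
end 6: [3, 8, 8, 2, 1, 7] sum 29, len 6
end 7: [3, 8, 8, 2, 1, 7, 2] sum 31, len 7
end 8: [8, 8, 2, 1, 7, 2, 5] sum 33, len 7
end 9: [8, 2, 1, 7, 2, 5, 8] sum 33, len 7
end 10: [1, 7, 2, 5, 8, 6] sum 29, len 6
Shortest qualifying length: 4.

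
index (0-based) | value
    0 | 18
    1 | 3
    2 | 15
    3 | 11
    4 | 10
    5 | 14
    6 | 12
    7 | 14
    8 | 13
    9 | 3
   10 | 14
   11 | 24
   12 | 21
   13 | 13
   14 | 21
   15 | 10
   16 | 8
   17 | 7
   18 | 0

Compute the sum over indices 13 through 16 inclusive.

Elements at indices 13..16: 13, 21, 10, 8
sum(13, 21, 10, 8) = 52

52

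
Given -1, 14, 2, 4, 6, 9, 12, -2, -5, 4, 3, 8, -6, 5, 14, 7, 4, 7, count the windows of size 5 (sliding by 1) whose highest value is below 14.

-1 14 2 4 6 → max 14
14 2 4 6 9 → max 14
2 4 6 9 12 → max 12  < 14 ✓
4 6 9 12 -2 → max 12  < 14 ✓
6 9 12 -2 -5 → max 12  < 14 ✓
9 12 -2 -5 4 → max 12  < 14 ✓
12 -2 -5 4 3 → max 12  < 14 ✓
-2 -5 4 3 8 → max 8  < 14 ✓
-5 4 3 8 -6 → max 8  < 14 ✓
4 3 8 -6 5 → max 8  < 14 ✓
3 8 -6 5 14 → max 14
8 -6 5 14 7 → max 14
-6 5 14 7 4 → max 14
5 14 7 4 7 → max 14
8 windows satisfy the condition.

8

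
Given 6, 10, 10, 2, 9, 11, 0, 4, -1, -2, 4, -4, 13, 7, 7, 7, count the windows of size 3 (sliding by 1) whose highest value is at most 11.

6 10 10 → max 10  ≤ 11 ✓
10 10 2 → max 10  ≤ 11 ✓
10 2 9 → max 10  ≤ 11 ✓
2 9 11 → max 11  ≤ 11 ✓
9 11 0 → max 11  ≤ 11 ✓
11 0 4 → max 11  ≤ 11 ✓
0 4 -1 → max 4  ≤ 11 ✓
4 -1 -2 → max 4  ≤ 11 ✓
-1 -2 4 → max 4  ≤ 11 ✓
-2 4 -4 → max 4  ≤ 11 ✓
4 -4 13 → max 13
-4 13 7 → max 13
13 7 7 → max 13
7 7 7 → max 7  ≤ 11 ✓
11 windows satisfy the condition.

11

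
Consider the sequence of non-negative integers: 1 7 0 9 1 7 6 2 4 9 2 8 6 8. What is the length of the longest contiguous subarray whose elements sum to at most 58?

12

→ 1: sum 1, len 1
→ 7: sum 8, len 2
→ 0: sum 8, len 3
→ 9: sum 17, len 4
→ 1: sum 18, len 5
→ 7: sum 25, len 6
→ 6: sum 31, len 7
→ 2: sum 33, len 8
→ 4: sum 37, len 9
→ 9: sum 46, len 10
→ 2: sum 48, len 11
→ 8: sum 56, len 12
→ 6 (dropped 1, 7): sum 54, len 11
→ 8 (dropped 0, 9): sum 53, len 10
Longest length seen: 12.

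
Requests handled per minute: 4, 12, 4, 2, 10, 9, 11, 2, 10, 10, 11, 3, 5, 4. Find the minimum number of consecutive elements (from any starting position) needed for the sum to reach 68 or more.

9

add 4: running sum 4 < 68
add 12: running sum 16 < 68
add 4: running sum 20 < 68
add 2: running sum 22 < 68
add 10: running sum 32 < 68
add 9: running sum 41 < 68
add 11: running sum 52 < 68
add 2: running sum 54 < 68
add 10: running sum 64 < 68
end 9: [12, 4, 2, 10, 9, 11, 2, 10, 10] sum 70, len 9
end 10: [4, 2, 10, 9, 11, 2, 10, 10, 11] sum 69, len 9
end 11: [2, 10, 9, 11, 2, 10, 10, 11, 3] sum 68, len 9
end 12: [10, 9, 11, 2, 10, 10, 11, 3, 5] sum 71, len 9
end 13: [10, 9, 11, 2, 10, 10, 11, 3, 5, 4] sum 75, len 10
Shortest qualifying length: 9.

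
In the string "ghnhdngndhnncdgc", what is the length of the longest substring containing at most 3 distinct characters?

add g: window [g] (1 distinct), len 1
add h: window [g, h] (2 distinct), len 2
add n: window [g, h, n] (3 distinct), len 3
add h: window [g, h, n, h] (3 distinct), len 4
add d: window [h, n, h, d] (3 distinct), len 4
add n: window [h, n, h, d, n] (3 distinct), len 5
add g: window [d, n, g] (3 distinct), len 3
add n: window [d, n, g, n] (3 distinct), len 4
add d: window [d, n, g, n, d] (3 distinct), len 5
add h: window [n, d, h] (3 distinct), len 3
add n: window [n, d, h, n] (3 distinct), len 4
add n: window [n, d, h, n, n] (3 distinct), len 5
add c: window [h, n, n, c] (3 distinct), len 4
add d: window [n, n, c, d] (3 distinct), len 4
add g: window [c, d, g] (3 distinct), len 3
add c: window [c, d, g, c] (3 distinct), len 4
Longest length with ≤3 distinct: 5.

5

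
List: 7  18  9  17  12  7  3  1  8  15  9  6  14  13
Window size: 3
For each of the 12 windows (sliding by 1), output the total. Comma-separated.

Sliding a size-3 window across the 14 values:
7 18 9 → sum 34
18 9 17 → sum 44
9 17 12 → sum 38
17 12 7 → sum 36
12 7 3 → sum 22
7 3 1 → sum 11
3 1 8 → sum 12
1 8 15 → sum 24
8 15 9 → sum 32
15 9 6 → sum 30
9 6 14 → sum 29
6 14 13 → sum 33

34, 44, 38, 36, 22, 11, 12, 24, 32, 30, 29, 33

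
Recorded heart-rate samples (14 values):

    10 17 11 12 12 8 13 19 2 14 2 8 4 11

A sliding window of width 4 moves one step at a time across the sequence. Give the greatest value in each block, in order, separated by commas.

17, 17, 12, 13, 19, 19, 19, 19, 14, 14, 11

Sliding a size-4 window across the 14 values:
10 17 11 12 → max 17
17 11 12 12 → max 17
11 12 12 8 → max 12
12 12 8 13 → max 13
12 8 13 19 → max 19
8 13 19 2 → max 19
13 19 2 14 → max 19
19 2 14 2 → max 19
2 14 2 8 → max 14
14 2 8 4 → max 14
2 8 4 11 → max 11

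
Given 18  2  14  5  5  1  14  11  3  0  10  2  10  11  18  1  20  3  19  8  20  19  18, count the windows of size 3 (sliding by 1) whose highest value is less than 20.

15

18 2 14 → max 18  < 20 ✓
2 14 5 → max 14  < 20 ✓
14 5 5 → max 14  < 20 ✓
5 5 1 → max 5  < 20 ✓
5 1 14 → max 14  < 20 ✓
1 14 11 → max 14  < 20 ✓
14 11 3 → max 14  < 20 ✓
11 3 0 → max 11  < 20 ✓
3 0 10 → max 10  < 20 ✓
0 10 2 → max 10  < 20 ✓
10 2 10 → max 10  < 20 ✓
2 10 11 → max 11  < 20 ✓
10 11 18 → max 18  < 20 ✓
11 18 1 → max 18  < 20 ✓
18 1 20 → max 20
1 20 3 → max 20
20 3 19 → max 20
3 19 8 → max 19  < 20 ✓
19 8 20 → max 20
8 20 19 → max 20
20 19 18 → max 20
15 windows satisfy the condition.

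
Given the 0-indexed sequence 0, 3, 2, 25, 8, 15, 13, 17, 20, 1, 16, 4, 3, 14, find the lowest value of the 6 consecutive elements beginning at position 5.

1

Elements at indices 5..10: 15, 13, 17, 20, 1, 16
min(15, 13, 17, 20, 1, 16) = 1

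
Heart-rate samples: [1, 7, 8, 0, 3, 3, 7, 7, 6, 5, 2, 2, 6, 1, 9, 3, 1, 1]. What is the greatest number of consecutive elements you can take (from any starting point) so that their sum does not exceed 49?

11

Extend to the right; shrink from the left whenever the sum exceeds 49:
add 1: [1] sum 1, len 1
add 7: [1, 7] sum 8, len 2
add 8: [1, 7, 8] sum 16, len 3
add 0: [1, 7, 8, 0] sum 16, len 4
add 3: [1, 7, 8, 0, 3] sum 19, len 5
add 3: [1, 7, 8, 0, 3, 3] sum 22, len 6
add 7: [1, 7, 8, 0, 3, 3, 7] sum 29, len 7
add 7: [1, 7, 8, 0, 3, 3, 7, 7] sum 36, len 8
add 6: [1, 7, 8, 0, 3, 3, 7, 7, 6] sum 42, len 9
add 5: [1, 7, 8, 0, 3, 3, 7, 7, 6, 5] sum 47, len 10
add 2: [1, 7, 8, 0, 3, 3, 7, 7, 6, 5, 2] sum 49, len 11
add 2: [8, 0, 3, 3, 7, 7, 6, 5, 2, 2] sum 43, len 10
add 6: [8, 0, 3, 3, 7, 7, 6, 5, 2, 2, 6] sum 49, len 11
add 1: [0, 3, 3, 7, 7, 6, 5, 2, 2, 6, 1] sum 42, len 11
add 9: [3, 7, 7, 6, 5, 2, 2, 6, 1, 9] sum 48, len 10
add 3: [7, 7, 6, 5, 2, 2, 6, 1, 9, 3] sum 48, len 10
add 1: [7, 7, 6, 5, 2, 2, 6, 1, 9, 3, 1] sum 49, len 11
add 1: [7, 6, 5, 2, 2, 6, 1, 9, 3, 1, 1] sum 43, len 11
Longest length seen: 11.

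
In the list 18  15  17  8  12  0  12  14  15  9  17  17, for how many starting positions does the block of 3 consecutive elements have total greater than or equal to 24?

(18, 15, 17) → sum 50  ≥ 24 ✓
(15, 17, 8) → sum 40  ≥ 24 ✓
(17, 8, 12) → sum 37  ≥ 24 ✓
(8, 12, 0) → sum 20
(12, 0, 12) → sum 24  ≥ 24 ✓
(0, 12, 14) → sum 26  ≥ 24 ✓
(12, 14, 15) → sum 41  ≥ 24 ✓
(14, 15, 9) → sum 38  ≥ 24 ✓
(15, 9, 17) → sum 41  ≥ 24 ✓
(9, 17, 17) → sum 43  ≥ 24 ✓
9 windows satisfy the condition.

9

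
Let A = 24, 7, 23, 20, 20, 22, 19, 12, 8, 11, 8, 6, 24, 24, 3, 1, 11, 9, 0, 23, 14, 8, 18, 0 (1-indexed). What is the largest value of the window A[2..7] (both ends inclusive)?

23

Elements at indices 2..7: 7, 23, 20, 20, 22, 19
max(7, 23, 20, 20, 22, 19) = 23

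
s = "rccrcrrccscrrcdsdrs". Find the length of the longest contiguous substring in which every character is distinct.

[r] len 1
[r, c] len 2
[c] len 1
[c, r] len 2
[r, c] len 2
[c, r] len 2
[r] len 1
[r, c] len 2
[c] len 1
[c, s] len 2
[s, c] len 2
[s, c, r] len 3
[r] len 1
[r, c] len 2
[r, c, d] len 3
[r, c, d, s] len 4
[s, d] len 2
[s, d, r] len 3
[d, r, s] len 3
Longest all-distinct length: 4.

4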